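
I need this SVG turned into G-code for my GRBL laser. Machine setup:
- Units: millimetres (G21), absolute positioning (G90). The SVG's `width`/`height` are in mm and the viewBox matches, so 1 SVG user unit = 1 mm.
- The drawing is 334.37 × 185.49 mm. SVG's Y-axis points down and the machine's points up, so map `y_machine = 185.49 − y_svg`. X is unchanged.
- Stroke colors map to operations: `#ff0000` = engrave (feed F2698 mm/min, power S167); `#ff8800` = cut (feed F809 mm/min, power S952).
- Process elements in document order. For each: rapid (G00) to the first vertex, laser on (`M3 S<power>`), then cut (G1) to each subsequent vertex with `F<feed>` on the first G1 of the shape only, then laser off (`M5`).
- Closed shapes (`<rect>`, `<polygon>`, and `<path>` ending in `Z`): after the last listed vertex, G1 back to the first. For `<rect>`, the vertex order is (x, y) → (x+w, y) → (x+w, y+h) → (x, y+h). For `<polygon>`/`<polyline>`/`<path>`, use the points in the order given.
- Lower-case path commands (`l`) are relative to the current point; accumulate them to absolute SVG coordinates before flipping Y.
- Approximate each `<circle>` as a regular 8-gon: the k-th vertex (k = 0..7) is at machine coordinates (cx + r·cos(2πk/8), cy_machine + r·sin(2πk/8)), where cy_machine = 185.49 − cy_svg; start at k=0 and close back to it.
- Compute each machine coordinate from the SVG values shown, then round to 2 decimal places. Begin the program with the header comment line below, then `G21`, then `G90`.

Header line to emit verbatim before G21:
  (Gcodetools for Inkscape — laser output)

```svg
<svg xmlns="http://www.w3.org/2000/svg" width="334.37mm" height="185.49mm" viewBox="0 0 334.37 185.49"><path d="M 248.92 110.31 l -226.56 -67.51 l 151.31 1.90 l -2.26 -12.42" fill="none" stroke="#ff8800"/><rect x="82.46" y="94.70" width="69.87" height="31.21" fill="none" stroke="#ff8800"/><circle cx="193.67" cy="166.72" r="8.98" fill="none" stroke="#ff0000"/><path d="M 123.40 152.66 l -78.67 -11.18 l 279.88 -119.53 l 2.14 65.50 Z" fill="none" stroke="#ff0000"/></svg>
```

1 u = 1 mm; y_m = 185.49 − y.

[1] `<path>` open polyline, #ff8800→cut S952 F809: (248.92,75.18) → (22.36,142.69) → (173.67,140.79) → (171.41,153.21)

[2] `<rect>` rectangle, #ff8800→cut S952 F809: (82.46,90.79) → (152.33,90.79) → (152.33,59.58) → (82.46,59.58) → (82.46,90.79) (closed)

[3] `<circle>` circle, #ff0000→engrave S167 F2698: (202.65,18.77) → (200.02,25.12) → (193.67,27.75) → (187.32,25.12) → (184.69,18.77) → (187.32,12.42) → (193.67,9.79) → (200.02,12.42) → (202.65,18.77) (closed)

[4] `<path>` closed polygon, #ff0000→engrave S167 F2698: (123.40,32.83) → (44.73,44.01) → (324.61,163.54) → (326.75,98.04) → (123.40,32.83) (closed)

(Gcodetools for Inkscape — laser output)
G21
G90
G00 X248.92 Y75.18
M3 S952
G1 X22.36 Y142.69 F809
G1 X173.67 Y140.79
G1 X171.41 Y153.21
M5
G00 X82.46 Y90.79
M3 S952
G1 X152.33 Y90.79 F809
G1 X152.33 Y59.58
G1 X82.46 Y59.58
G1 X82.46 Y90.79
M5
G00 X202.65 Y18.77
M3 S167
G1 X200.02 Y25.12 F2698
G1 X193.67 Y27.75
G1 X187.32 Y25.12
G1 X184.69 Y18.77
G1 X187.32 Y12.42
G1 X193.67 Y9.79
G1 X200.02 Y12.42
G1 X202.65 Y18.77
M5
G00 X123.40 Y32.83
M3 S167
G1 X44.73 Y44.01 F2698
G1 X324.61 Y163.54
G1 X326.75 Y98.04
G1 X123.40 Y32.83
M5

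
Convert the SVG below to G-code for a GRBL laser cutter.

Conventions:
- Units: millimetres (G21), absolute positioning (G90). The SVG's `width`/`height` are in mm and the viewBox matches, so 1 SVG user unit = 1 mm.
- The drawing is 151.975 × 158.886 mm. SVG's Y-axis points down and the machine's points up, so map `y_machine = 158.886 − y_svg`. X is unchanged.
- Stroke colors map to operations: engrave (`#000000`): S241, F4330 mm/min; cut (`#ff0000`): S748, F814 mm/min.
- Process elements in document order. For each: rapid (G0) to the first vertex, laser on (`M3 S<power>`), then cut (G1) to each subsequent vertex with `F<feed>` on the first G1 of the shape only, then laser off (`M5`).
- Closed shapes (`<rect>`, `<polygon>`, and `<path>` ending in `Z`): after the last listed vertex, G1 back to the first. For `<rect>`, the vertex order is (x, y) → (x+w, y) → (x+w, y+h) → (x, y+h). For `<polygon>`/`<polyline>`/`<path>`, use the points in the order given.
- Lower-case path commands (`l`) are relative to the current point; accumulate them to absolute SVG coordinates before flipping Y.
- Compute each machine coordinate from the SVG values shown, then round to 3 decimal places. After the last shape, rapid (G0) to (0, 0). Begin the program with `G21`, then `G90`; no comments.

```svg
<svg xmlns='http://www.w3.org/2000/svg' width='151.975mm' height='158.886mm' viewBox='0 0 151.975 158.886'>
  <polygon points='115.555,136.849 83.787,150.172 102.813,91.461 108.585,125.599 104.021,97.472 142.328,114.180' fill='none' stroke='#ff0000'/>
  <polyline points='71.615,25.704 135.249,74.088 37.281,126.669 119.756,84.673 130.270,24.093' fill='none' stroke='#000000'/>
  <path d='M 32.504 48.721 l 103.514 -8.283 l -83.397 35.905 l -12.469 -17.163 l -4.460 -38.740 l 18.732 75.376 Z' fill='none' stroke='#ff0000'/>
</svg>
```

G21
G90
G0 X115.555 Y22.037
M3 S748
G1 X83.787 Y8.714 F814
G1 X102.813 Y67.425
G1 X108.585 Y33.287
G1 X104.021 Y61.414
G1 X142.328 Y44.706
G1 X115.555 Y22.037
M5
G0 X71.615 Y133.182
M3 S241
G1 X135.249 Y84.798 F4330
G1 X37.281 Y32.217
G1 X119.756 Y74.213
G1 X130.270 Y134.793
M5
G0 X32.504 Y110.165
M3 S748
G1 X136.018 Y118.448 F814
G1 X52.621 Y82.543
G1 X40.152 Y99.706
G1 X35.692 Y138.446
G1 X54.424 Y63.070
G1 X32.504 Y110.165
M5
G0 X0.000 Y0.000

1 u = 1 mm; y_m = 158.886 − y.

[1] `<polygon>` closed polygon, #ff0000→cut S748 F814: (115.555,22.037) → (83.787,8.714) → (102.813,67.425) → (108.585,33.287) → (104.021,61.414) → (142.328,44.706) → (115.555,22.037) (closed)

[2] `<polyline>` open polyline, #000000→engrave S241 F4330: (71.615,133.182) → (135.249,84.798) → (37.281,32.217) → (119.756,74.213) → (130.270,134.793)

[3] `<path>` closed polygon, #ff0000→cut S748 F814: (32.504,110.165) → (136.018,118.448) → (52.621,82.543) → (40.152,99.706) → (35.692,138.446) → (54.424,63.070) → (32.504,110.165) (closed)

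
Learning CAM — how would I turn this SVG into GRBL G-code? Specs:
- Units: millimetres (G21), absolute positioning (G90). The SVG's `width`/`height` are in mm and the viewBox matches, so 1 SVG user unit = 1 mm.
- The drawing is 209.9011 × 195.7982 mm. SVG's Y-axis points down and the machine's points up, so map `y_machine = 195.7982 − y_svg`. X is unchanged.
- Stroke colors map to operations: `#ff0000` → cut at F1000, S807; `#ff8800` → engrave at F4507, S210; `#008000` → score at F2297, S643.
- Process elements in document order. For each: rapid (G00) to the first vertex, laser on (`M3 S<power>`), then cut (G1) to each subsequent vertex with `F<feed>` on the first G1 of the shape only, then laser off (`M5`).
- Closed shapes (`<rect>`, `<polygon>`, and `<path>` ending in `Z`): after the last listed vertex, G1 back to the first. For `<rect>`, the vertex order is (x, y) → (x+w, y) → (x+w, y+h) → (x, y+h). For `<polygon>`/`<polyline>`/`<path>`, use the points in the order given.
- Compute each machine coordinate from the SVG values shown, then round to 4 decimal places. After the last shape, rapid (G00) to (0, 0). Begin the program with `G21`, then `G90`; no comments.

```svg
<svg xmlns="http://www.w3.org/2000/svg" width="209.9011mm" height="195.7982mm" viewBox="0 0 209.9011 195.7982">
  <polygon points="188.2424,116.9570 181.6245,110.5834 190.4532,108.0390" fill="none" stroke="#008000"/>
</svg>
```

G21
G90
G00 X188.2424 Y78.8412
M3 S643
G1 X181.6245 Y85.2148 F2297
G1 X190.4532 Y87.7592
G1 X188.2424 Y78.8412
M5
G00 X0.0000 Y0.0000

viewBox `0 0 209.9011 195.7982` with mm width/height → 1 unit = 1 mm. Flip: y_m = 195.7982 − y_svg.

**Shape 1** — `<polygon>` regular polygon, stroke `#008000` → score (S643, F2297). Machine vertices: (188.2424,78.8412) → (181.6245,85.2148) → (190.4532,87.7592) → (188.2424,78.8412). Closed: final G1 returns to the first vertex.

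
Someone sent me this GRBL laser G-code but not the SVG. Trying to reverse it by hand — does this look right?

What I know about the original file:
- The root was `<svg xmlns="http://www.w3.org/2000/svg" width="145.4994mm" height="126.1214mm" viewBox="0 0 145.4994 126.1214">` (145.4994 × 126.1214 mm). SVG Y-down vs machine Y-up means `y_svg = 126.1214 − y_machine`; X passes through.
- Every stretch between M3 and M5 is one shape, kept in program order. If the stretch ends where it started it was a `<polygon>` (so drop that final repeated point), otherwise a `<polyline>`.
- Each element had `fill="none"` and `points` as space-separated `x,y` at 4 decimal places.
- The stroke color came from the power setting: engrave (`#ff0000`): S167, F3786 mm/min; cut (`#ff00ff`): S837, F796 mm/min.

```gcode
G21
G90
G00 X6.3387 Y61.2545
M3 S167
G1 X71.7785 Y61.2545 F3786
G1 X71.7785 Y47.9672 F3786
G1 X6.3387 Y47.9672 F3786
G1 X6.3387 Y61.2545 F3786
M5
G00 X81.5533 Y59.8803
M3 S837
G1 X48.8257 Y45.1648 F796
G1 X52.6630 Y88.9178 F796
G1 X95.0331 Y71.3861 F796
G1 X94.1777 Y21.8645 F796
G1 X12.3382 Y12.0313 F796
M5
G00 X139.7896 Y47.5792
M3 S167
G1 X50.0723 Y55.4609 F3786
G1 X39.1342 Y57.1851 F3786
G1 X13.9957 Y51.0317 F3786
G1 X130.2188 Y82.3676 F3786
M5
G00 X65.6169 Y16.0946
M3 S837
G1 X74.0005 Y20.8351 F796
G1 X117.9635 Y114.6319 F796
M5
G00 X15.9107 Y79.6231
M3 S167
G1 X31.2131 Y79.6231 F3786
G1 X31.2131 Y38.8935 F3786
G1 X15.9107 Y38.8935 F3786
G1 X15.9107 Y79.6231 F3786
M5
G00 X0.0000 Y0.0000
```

y_svg = 126.1214 − y_m.

[1] S167→`#ff0000` (engrave); closed run; points: 6.3387,64.8669 71.7785,64.8669 71.7785,78.1542 6.3387,78.1542

[2] S837→`#ff00ff` (cut); open run; points: 81.5533,66.2411 48.8257,80.9566 52.6630,37.2036 95.0331,54.7353 94.1777,104.2569 12.3382,114.0901

[3] S167→`#ff0000` (engrave); open run; points: 139.7896,78.5422 50.0723,70.6605 39.1342,68.9363 13.9957,75.0897 130.2188,43.7538

[4] S837→`#ff00ff` (cut); open run; points: 65.6169,110.0268 74.0005,105.2863 117.9635,11.4895

[5] S167→`#ff0000` (engrave); closed run; points: 15.9107,46.4983 31.2131,46.4983 31.2131,87.2279 15.9107,87.2279

<svg xmlns="http://www.w3.org/2000/svg" width="145.4994mm" height="126.1214mm" viewBox="0 0 145.4994 126.1214">
  <polygon points="6.3387,64.8669 71.7785,64.8669 71.7785,78.1542 6.3387,78.1542" fill="none" stroke="#ff0000"/>
  <polyline points="81.5533,66.2411 48.8257,80.9566 52.6630,37.2036 95.0331,54.7353 94.1777,104.2569 12.3382,114.0901" fill="none" stroke="#ff00ff"/>
  <polyline points="139.7896,78.5422 50.0723,70.6605 39.1342,68.9363 13.9957,75.0897 130.2188,43.7538" fill="none" stroke="#ff0000"/>
  <polyline points="65.6169,110.0268 74.0005,105.2863 117.9635,11.4895" fill="none" stroke="#ff00ff"/>
  <polygon points="15.9107,46.4983 31.2131,46.4983 31.2131,87.2279 15.9107,87.2279" fill="none" stroke="#ff0000"/>
</svg>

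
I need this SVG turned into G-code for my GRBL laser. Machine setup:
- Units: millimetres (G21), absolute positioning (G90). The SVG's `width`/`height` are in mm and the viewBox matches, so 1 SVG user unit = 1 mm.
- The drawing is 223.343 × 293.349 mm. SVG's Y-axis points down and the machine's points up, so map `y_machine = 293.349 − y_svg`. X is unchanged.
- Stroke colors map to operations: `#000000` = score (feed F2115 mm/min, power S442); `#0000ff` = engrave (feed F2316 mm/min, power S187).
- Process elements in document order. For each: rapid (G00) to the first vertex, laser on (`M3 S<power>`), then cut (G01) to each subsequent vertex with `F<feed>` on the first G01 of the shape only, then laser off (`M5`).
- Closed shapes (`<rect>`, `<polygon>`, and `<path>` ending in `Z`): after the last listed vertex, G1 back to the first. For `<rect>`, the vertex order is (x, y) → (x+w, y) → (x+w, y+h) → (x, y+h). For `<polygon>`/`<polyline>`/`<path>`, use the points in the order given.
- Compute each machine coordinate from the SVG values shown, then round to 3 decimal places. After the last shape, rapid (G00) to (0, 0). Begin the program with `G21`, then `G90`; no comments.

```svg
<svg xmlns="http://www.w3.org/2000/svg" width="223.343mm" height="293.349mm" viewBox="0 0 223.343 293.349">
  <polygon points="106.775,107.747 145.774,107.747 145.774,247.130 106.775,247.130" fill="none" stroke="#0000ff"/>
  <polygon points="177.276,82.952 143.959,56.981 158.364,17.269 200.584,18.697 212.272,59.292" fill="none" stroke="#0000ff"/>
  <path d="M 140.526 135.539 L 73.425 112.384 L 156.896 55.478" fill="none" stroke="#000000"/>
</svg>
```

1 u = 1 mm; y_m = 293.349 − y.

[1] `<polygon>` rectangle, #0000ff→engrave S187 F2316: (106.775,185.602) → (145.774,185.602) → (145.774,46.219) → (106.775,46.219) → (106.775,185.602) (closed)

[2] `<polygon>` regular polygon, #0000ff→engrave S187 F2316: (177.276,210.397) → (143.959,236.368) → (158.364,276.080) → (200.584,274.652) → (212.272,234.057) → (177.276,210.397) (closed)

[3] `<path>` open polyline, #000000→score S442 F2115: (140.526,157.810) → (73.425,180.965) → (156.896,237.871)

G21
G90
G00 X106.775 Y185.602
M3 S187
G01 X145.774 Y185.602 F2316
G01 X145.774 Y46.219
G01 X106.775 Y46.219
G01 X106.775 Y185.602
M5
G00 X177.276 Y210.397
M3 S187
G01 X143.959 Y236.368 F2316
G01 X158.364 Y276.080
G01 X200.584 Y274.652
G01 X212.272 Y234.057
G01 X177.276 Y210.397
M5
G00 X140.526 Y157.810
M3 S442
G01 X73.425 Y180.965 F2115
G01 X156.896 Y237.871
M5
G00 X0.000 Y0.000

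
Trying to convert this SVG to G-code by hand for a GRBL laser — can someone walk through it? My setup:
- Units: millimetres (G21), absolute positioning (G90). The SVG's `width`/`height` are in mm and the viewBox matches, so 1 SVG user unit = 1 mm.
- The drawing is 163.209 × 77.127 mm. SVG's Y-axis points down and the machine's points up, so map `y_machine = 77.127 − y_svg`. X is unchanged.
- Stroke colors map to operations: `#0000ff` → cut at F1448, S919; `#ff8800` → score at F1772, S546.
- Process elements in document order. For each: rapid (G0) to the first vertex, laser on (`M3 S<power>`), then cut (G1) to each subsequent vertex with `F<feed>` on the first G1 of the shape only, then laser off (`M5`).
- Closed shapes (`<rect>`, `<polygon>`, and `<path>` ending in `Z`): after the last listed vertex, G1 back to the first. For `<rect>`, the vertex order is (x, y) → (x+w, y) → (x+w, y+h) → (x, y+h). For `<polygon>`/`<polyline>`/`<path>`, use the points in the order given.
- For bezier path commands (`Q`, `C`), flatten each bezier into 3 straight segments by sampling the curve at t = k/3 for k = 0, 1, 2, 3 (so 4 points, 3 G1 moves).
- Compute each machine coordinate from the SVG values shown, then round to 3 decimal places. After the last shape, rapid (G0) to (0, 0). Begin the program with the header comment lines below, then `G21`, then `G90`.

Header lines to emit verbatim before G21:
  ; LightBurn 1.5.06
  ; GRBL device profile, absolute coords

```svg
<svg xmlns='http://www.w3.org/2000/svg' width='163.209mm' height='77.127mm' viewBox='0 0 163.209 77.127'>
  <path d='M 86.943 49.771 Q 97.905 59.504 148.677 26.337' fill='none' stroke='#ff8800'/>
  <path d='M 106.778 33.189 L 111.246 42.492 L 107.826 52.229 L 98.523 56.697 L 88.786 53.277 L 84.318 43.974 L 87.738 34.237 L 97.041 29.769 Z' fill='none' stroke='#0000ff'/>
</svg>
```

1 u = 1 mm; y_m = 77.127 − y.

[1] `<path>` quadratic bezier, #ff8800→score S546 F1772: (86.943,27.356) → (98.674,25.634) → (119.252,33.445) → (148.677,50.790)

[2] `<path>` regular polygon, #0000ff→cut S919 F1448: (106.778,43.938) → (111.246,34.635) → (107.826,24.898) → (98.523,20.430) → (88.786,23.850) → (84.318,33.153) → (87.738,42.890) → (97.041,47.358) → (106.778,43.938) (closed)

; LightBurn 1.5.06
; GRBL device profile, absolute coords
G21
G90
G0 X86.943 Y27.356
M3 S546
G1 X98.674 Y25.634 F1772
G1 X119.252 Y33.445
G1 X148.677 Y50.790
M5
G0 X106.778 Y43.938
M3 S919
G1 X111.246 Y34.635 F1448
G1 X107.826 Y24.898
G1 X98.523 Y20.430
G1 X88.786 Y23.850
G1 X84.318 Y33.153
G1 X87.738 Y42.890
G1 X97.041 Y47.358
G1 X106.778 Y43.938
M5
G0 X0.000 Y0.000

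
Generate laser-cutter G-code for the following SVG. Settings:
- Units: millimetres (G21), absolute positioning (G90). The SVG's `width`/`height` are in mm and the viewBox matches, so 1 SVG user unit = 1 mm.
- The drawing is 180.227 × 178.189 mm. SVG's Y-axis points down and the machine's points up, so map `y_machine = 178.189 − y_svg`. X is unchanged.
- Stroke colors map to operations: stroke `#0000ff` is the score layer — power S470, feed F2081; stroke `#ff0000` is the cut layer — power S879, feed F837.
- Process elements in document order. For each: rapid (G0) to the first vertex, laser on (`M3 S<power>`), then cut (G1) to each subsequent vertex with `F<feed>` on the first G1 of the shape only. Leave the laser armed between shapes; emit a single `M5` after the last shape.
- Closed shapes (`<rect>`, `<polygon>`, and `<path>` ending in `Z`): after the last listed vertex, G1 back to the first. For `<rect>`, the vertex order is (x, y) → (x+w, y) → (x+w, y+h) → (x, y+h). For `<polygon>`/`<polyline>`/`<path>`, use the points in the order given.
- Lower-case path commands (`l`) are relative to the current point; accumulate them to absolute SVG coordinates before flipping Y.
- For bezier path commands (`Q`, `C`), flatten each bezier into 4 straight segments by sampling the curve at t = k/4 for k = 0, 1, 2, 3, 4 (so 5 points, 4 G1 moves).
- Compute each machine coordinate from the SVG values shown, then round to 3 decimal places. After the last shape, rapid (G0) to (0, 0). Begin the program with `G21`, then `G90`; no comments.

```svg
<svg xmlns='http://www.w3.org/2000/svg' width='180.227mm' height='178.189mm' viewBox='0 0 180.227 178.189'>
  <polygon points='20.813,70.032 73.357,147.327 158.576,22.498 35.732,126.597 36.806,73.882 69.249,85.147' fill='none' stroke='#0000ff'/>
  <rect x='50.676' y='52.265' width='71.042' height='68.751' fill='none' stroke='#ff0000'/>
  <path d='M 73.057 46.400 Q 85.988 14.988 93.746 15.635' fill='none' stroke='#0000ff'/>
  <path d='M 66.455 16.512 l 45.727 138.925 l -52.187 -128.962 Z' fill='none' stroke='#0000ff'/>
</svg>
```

G21
G90
G0 X20.813 Y108.157
M3 S470
G1 X73.357 Y30.862 F2081
G1 X158.576 Y155.691
G1 X35.732 Y51.592
G1 X36.806 Y104.307
G1 X69.249 Y93.042
G1 X20.813 Y108.157
G0 X50.676 Y125.924
M3 S879
G1 X121.718 Y125.924 F837
G1 X121.718 Y57.173
G1 X50.676 Y57.173
G1 X50.676 Y125.924
G0 X73.057 Y131.789
M3 S470
G1 X79.199 Y145.491 F2081
G1 X84.695 Y155.186
G1 X89.544 Y160.874
G1 X93.746 Y162.554
G0 X66.455 Y161.677
M3 S470
G1 X112.182 Y22.752 F2081
G1 X59.995 Y151.714
G1 X66.455 Y161.677
M5
G0 X0.000 Y0.000

1 u = 1 mm; y_m = 178.189 − y.

[1] `<polygon>` closed polygon, #0000ff→score S470 F2081: (20.813,108.157) → (73.357,30.862) → (158.576,155.691) → (35.732,51.592) → (36.806,104.307) → (69.249,93.042) → (20.813,108.157) (closed)

[2] `<rect>` rectangle, #ff0000→cut S879 F837: (50.676,125.924) → (121.718,125.924) → (121.718,57.173) → (50.676,57.173) → (50.676,125.924) (closed)

[3] `<path>` quadratic bezier, #0000ff→score S470 F2081: (73.057,131.789) → (79.199,145.491) → (84.695,155.186) → (89.544,160.874) → (93.746,162.554)

[4] `<path>` closed polygon, #0000ff→score S470 F2081: (66.455,161.677) → (112.182,22.752) → (59.995,151.714) → (66.455,161.677) (closed)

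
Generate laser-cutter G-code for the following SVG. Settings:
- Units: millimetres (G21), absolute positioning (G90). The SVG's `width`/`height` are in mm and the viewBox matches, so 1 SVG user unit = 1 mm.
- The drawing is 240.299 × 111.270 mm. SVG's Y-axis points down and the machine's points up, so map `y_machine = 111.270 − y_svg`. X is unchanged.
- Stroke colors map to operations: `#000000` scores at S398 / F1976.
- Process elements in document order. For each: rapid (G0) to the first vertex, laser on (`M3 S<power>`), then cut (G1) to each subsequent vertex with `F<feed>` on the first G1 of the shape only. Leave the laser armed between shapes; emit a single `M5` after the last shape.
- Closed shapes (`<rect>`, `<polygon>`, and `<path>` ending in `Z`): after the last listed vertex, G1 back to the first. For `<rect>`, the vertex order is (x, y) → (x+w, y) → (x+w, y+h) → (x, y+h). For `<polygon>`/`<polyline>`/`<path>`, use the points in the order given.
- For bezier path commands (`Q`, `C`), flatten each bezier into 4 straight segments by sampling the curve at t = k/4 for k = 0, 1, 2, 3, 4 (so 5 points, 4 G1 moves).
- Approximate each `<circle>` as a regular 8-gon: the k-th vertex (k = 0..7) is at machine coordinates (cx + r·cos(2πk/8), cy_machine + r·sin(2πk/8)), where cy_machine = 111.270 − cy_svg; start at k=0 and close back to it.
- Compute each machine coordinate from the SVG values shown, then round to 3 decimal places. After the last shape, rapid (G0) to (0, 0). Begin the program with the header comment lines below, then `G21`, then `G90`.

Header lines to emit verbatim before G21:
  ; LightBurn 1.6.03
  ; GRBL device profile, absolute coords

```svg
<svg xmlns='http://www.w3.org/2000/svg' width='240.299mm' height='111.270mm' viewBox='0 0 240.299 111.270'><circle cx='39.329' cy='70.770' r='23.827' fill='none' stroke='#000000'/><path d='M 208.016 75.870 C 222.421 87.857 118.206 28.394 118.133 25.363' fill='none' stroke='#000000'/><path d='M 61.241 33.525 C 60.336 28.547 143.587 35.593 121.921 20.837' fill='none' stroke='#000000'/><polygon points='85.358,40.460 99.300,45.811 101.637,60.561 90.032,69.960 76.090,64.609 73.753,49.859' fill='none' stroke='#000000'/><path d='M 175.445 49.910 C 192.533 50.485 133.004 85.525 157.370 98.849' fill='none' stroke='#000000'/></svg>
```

1 u = 1 mm; y_m = 111.270 − y.

[1] `<circle>` circle, #000000→score S398 F1976: (63.156,40.500) → (56.177,57.348) → (39.329,64.327) → (22.481,57.348) → (15.502,40.500) → (22.481,23.652) → (39.329,16.673) → (56.177,23.652) → (63.156,40.500) (closed)

[2] `<path>` cubic bezier, #000000→score S398 F1976: (208.016,35.400) → (200.059,37.808) → (168.504,55.022) → (134.234,75.051) → (118.133,85.907)

[3] `<path>` cubic bezier, #000000→score S398 F1976: (61.241,77.745) → (73.387,79.753) → (99.366,80.422) → (121.453,82.925) → (121.921,90.433)

[4] `<polygon>` regular polygon, #000000→score S398 F1976: (85.358,70.810) → (99.300,65.459) → (101.637,50.709) → (90.032,41.310) → (76.090,46.661) → (73.753,61.411) → (85.358,70.810) (closed)

[5] `<path>` cubic bezier, #000000→score S398 F1976: (175.445,61.360) → (176.403,55.344) → (163.678,41.671) → (152.318,25.608) → (157.370,12.421)

; LightBurn 1.6.03
; GRBL device profile, absolute coords
G21
G90
G0 X63.156 Y40.500
M3 S398
G1 X56.177 Y57.348 F1976
G1 X39.329 Y64.327
G1 X22.481 Y57.348
G1 X15.502 Y40.500
G1 X22.481 Y23.652
G1 X39.329 Y16.673
G1 X56.177 Y23.652
G1 X63.156 Y40.500
G0 X208.016 Y35.400
M3 S398
G1 X200.059 Y37.808 F1976
G1 X168.504 Y55.022
G1 X134.234 Y75.051
G1 X118.133 Y85.907
G0 X61.241 Y77.745
M3 S398
G1 X73.387 Y79.753 F1976
G1 X99.366 Y80.422
G1 X121.453 Y82.925
G1 X121.921 Y90.433
G0 X85.358 Y70.810
M3 S398
G1 X99.300 Y65.459 F1976
G1 X101.637 Y50.709
G1 X90.032 Y41.310
G1 X76.090 Y46.661
G1 X73.753 Y61.411
G1 X85.358 Y70.810
G0 X175.445 Y61.360
M3 S398
G1 X176.403 Y55.344 F1976
G1 X163.678 Y41.671
G1 X152.318 Y25.608
G1 X157.370 Y12.421
M5
G0 X0.000 Y0.000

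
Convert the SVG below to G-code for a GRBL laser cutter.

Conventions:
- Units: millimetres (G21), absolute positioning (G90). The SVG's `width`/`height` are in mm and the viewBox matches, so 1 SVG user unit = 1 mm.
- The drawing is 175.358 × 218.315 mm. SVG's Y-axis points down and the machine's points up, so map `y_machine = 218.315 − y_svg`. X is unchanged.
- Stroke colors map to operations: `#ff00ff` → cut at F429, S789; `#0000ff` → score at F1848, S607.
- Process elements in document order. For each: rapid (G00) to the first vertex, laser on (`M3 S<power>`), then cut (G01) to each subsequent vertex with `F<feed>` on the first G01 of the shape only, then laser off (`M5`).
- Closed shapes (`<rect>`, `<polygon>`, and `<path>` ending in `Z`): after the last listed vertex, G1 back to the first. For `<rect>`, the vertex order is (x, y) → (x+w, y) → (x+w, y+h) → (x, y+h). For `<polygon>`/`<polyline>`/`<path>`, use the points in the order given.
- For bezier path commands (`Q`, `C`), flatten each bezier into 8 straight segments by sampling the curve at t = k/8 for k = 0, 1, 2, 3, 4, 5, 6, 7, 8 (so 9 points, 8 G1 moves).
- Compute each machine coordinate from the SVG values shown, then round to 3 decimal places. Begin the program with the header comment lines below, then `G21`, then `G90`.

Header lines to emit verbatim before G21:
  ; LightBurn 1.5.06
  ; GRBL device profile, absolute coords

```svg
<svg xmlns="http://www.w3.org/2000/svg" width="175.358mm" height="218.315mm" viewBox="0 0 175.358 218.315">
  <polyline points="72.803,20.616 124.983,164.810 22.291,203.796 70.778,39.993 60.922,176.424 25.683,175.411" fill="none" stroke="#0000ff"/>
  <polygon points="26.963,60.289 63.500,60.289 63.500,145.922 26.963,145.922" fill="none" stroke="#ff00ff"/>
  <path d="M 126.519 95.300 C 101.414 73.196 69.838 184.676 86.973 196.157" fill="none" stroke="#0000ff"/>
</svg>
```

viewBox `0 0 175.358 218.315` with mm width/height → 1 unit = 1 mm. Flip: y_m = 218.315 − y_svg.

**Shape 1** — `<polyline>` open polyline, stroke `#0000ff` → score (S607, F1848). Machine vertices: (72.803,197.699) → (124.983,53.505) → (22.291,14.519) → (70.778,178.322) → (60.922,41.891) → (25.683,42.904). Open path.

**Shape 2** — `<polygon>` rectangle, stroke `#ff00ff` → cut (S789, F429). Machine vertices: (26.963,158.026) → (63.500,158.026) → (63.500,72.393) → (26.963,72.393) → (26.963,158.026). Closed: final G1 returns to the first vertex.

**Shape 3** — `<path>` cubic bezier, stroke `#0000ff` → score (S607, F1848). Control points (SVG): P0=(126.519,95.300), P1=(101.414,73.196), P2=(69.838,184.676), P3=(86.973,196.157); sampled at t=k/8. Machine vertices: (126.519,123.015) → (116.909,125.498) → (107.339,118.196) → (98.456,103.844) → (90.906,85.181) → (85.336,64.943) → (82.393,45.869) → (82.723,30.695) → (86.973,22.158). Open path.

; LightBurn 1.5.06
; GRBL device profile, absolute coords
G21
G90
G00 X72.803 Y197.699
M3 S607
G01 X124.983 Y53.505 F1848
G01 X22.291 Y14.519
G01 X70.778 Y178.322
G01 X60.922 Y41.891
G01 X25.683 Y42.904
M5
G00 X26.963 Y158.026
M3 S789
G01 X63.500 Y158.026 F429
G01 X63.500 Y72.393
G01 X26.963 Y72.393
G01 X26.963 Y158.026
M5
G00 X126.519 Y123.015
M3 S607
G01 X116.909 Y125.498 F1848
G01 X107.339 Y118.196
G01 X98.456 Y103.844
G01 X90.906 Y85.181
G01 X85.336 Y64.943
G01 X82.393 Y45.869
G01 X82.723 Y30.695
G01 X86.973 Y22.158
M5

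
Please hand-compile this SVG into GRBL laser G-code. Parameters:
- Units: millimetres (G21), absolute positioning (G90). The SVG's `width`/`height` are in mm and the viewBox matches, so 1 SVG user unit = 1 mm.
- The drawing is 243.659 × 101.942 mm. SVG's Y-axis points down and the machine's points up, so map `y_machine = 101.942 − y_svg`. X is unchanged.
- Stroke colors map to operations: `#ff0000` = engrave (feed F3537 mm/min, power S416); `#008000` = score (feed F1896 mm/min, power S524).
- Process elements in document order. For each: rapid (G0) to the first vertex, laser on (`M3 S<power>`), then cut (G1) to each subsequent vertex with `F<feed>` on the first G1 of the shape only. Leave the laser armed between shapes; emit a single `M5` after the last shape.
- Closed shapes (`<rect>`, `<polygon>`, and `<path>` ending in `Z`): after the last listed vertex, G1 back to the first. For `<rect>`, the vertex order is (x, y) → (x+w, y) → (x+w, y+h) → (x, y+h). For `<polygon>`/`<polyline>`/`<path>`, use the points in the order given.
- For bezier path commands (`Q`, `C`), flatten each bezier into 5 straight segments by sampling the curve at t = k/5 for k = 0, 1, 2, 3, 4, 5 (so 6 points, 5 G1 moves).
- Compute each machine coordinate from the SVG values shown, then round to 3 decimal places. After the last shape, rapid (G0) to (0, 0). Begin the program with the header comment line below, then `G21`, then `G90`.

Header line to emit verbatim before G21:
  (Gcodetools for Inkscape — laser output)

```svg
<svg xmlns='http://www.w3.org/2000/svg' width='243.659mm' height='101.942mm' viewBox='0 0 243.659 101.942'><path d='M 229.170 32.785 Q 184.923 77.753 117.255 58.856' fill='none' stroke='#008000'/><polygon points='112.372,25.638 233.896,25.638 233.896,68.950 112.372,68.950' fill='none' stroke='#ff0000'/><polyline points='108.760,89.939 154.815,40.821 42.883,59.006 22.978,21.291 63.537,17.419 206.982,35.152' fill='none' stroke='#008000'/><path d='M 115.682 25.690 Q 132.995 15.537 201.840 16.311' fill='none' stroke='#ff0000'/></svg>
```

1 u = 1 mm; y_m = 101.942 − y.

[1] `<path>` quadratic bezier, #008000→score S524 F1896: (229.170,69.157) → (210.534,53.724) → (190.025,43.401) → (167.642,38.187) → (143.385,38.082) → (117.255,43.086)

[2] `<polygon>` rectangle, #ff0000→engrave S416 F3537: (112.372,76.304) → (233.896,76.304) → (233.896,32.992) → (112.372,32.992) → (112.372,76.304) (closed)

[3] `<polyline>` open polyline, #008000→score S524 F1896: (108.760,12.003) → (154.815,61.121) → (42.883,42.936) → (22.978,80.651) → (63.537,84.523) → (206.982,66.790)

[4] `<path>` quadratic bezier, #ff0000→engrave S416 F3537: (115.682,76.252) → (124.668,79.876) → (137.778,82.626) → (155.009,84.502) → (176.363,85.504) → (201.840,85.631)

(Gcodetools for Inkscape — laser output)
G21
G90
G0 X229.170 Y69.157
M3 S524
G1 X210.534 Y53.724 F1896
G1 X190.025 Y43.401
G1 X167.642 Y38.187
G1 X143.385 Y38.082
G1 X117.255 Y43.086
G0 X112.372 Y76.304
M3 S416
G1 X233.896 Y76.304 F3537
G1 X233.896 Y32.992
G1 X112.372 Y32.992
G1 X112.372 Y76.304
G0 X108.760 Y12.003
M3 S524
G1 X154.815 Y61.121 F1896
G1 X42.883 Y42.936
G1 X22.978 Y80.651
G1 X63.537 Y84.523
G1 X206.982 Y66.790
G0 X115.682 Y76.252
M3 S416
G1 X124.668 Y79.876 F3537
G1 X137.778 Y82.626
G1 X155.009 Y84.502
G1 X176.363 Y85.504
G1 X201.840 Y85.631
M5
G0 X0.000 Y0.000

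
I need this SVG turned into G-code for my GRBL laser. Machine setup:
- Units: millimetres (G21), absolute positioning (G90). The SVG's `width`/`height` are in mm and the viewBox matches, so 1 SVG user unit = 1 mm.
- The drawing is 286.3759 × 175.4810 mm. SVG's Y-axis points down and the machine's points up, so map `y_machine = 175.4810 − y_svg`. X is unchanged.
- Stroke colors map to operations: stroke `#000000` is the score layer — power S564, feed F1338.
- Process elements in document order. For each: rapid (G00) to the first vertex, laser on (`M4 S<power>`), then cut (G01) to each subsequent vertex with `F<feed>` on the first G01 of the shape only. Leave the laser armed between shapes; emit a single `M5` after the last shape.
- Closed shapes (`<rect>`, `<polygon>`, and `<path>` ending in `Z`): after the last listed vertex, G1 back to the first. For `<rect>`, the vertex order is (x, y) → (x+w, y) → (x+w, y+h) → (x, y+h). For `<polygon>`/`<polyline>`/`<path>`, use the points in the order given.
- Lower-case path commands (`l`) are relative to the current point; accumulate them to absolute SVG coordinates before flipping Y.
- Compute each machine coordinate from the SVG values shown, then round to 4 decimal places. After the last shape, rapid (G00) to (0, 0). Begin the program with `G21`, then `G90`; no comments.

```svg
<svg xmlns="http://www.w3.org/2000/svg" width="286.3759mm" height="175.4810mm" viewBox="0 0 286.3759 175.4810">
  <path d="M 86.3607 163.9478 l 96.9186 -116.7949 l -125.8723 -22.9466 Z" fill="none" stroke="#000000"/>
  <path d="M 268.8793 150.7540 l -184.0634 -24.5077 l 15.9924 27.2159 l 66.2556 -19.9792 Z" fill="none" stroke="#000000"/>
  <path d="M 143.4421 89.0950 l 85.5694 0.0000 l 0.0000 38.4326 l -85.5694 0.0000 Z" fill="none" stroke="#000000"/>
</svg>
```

G21
G90
G00 X86.3607 Y11.5332
M4 S564
G01 X183.2793 Y128.3281 F1338
G01 X57.4070 Y151.2747
G01 X86.3607 Y11.5332
G00 X268.8793 Y24.7270
M4 S564
G01 X84.8159 Y49.2347 F1338
G01 X100.8083 Y22.0188
G01 X167.0639 Y41.9980
G01 X268.8793 Y24.7270
G00 X143.4421 Y86.3860
M4 S564
G01 X229.0115 Y86.3860 F1338
G01 X229.0115 Y47.9534
G01 X143.4421 Y47.9534
G01 X143.4421 Y86.3860
M5
G00 X0.0000 Y0.0000

Since the viewBox matches the mm dimensions, user units are millimetres directly. The only transform is the Y-flip y_m = 175.4810 − y_svg.

Shape 1 is a closed polygon drawn with `<path>`. Its stroke #000000 means score at S564, F1338. After flipping Y the toolpath is (86.3607,11.5332) → (183.2793,128.3281) → (57.4070,151.2747) → (86.3607,11.5332), returning to the start.

Shape 2 is a closed polygon drawn with `<path>`. Its stroke #000000 means score at S564, F1338. After flipping Y the toolpath is (268.8793,24.7270) → (84.8159,49.2347) → (100.8083,22.0188) → (167.0639,41.9980) → (268.8793,24.7270), returning to the start.

Shape 3 is a rectangle drawn with `<path>`. Its stroke #000000 means score at S564, F1338. After flipping Y the toolpath is (143.4421,86.3860) → (229.0115,86.3860) → (229.0115,47.9534) → (143.4421,47.9534) → (143.4421,86.3860), returning to the start.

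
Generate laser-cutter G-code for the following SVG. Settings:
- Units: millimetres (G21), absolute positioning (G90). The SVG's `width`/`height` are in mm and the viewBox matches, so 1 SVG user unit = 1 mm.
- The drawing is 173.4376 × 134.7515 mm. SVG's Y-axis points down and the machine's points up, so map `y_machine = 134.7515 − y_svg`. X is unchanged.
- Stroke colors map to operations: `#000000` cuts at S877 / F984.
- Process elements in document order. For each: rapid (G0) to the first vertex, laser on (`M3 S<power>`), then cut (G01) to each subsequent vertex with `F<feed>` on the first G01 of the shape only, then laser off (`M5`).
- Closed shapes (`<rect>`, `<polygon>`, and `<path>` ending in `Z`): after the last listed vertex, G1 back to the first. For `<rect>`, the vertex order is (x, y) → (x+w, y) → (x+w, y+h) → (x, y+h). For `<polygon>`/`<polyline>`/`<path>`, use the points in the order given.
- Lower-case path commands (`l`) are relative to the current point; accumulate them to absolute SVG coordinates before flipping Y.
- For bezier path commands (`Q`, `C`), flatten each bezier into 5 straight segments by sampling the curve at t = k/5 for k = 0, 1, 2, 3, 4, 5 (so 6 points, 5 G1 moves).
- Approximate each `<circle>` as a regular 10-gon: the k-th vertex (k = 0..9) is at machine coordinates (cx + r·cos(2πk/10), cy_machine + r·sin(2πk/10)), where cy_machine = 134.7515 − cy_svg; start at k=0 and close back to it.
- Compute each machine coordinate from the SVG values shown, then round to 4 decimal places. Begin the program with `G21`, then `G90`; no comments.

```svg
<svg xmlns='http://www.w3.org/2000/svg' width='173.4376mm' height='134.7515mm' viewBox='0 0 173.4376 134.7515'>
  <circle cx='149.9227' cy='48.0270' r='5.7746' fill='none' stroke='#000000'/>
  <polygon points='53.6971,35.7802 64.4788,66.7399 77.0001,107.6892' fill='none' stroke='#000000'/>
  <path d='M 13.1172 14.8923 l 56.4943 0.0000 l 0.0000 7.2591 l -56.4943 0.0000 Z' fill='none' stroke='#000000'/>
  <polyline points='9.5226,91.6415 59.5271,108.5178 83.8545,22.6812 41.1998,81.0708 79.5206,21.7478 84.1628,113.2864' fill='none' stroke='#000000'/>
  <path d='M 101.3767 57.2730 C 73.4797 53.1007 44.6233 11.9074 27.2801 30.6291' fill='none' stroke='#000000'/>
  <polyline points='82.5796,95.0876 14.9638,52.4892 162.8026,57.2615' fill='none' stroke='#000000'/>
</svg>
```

1 u = 1 mm; y_m = 134.7515 − y.

[1] `<circle>` circle, #000000→cut S877 F984: (155.6973,86.7245) → (154.5944,90.1187) → (151.7071,92.2165) → (148.1383,92.2165) → (145.2510,90.1187) → (144.1481,86.7245) → (145.2510,83.3303) → (148.1383,81.2325) → (151.7071,81.2325) → (154.5944,83.3303) → (155.6973,86.7245) (closed)

[2] `<polygon>` closed polygon, #000000→cut S877 F984: (53.6971,98.9713) → (64.4788,68.0116) → (77.0001,27.0623) → (53.6971,98.9713) (closed)

[3] `<path>` rectangle, #000000→cut S877 F984: (13.1172,119.8592) → (69.6115,119.8592) → (69.6115,112.6001) → (13.1172,112.6001) → (13.1172,119.8592) (closed)

[4] `<polyline>` open polyline, #000000→cut S877 F984: (9.5226,43.1100) → (59.5271,26.2337) → (83.8545,112.0703) → (41.1998,53.6807) → (79.5206,113.0037) → (84.1628,21.4651)

[5] `<path>` cubic bezier, #000000→cut S877 F984: (101.3767,77.4785) → (84.6232,83.6489) → (68.2380,94.0514) → (52.8200,104.0331) → (38.9678,108.9411) → (27.2801,104.1224)

[6] `<polyline>` open polyline, #000000→cut S877 F984: (82.5796,39.6639) → (14.9638,82.2623) → (162.8026,77.4900)

G21
G90
G0 X155.6973 Y86.7245
M3 S877
G01 X154.5944 Y90.1187 F984
G01 X151.7071 Y92.2165
G01 X148.1383 Y92.2165
G01 X145.2510 Y90.1187
G01 X144.1481 Y86.7245
G01 X145.2510 Y83.3303
G01 X148.1383 Y81.2325
G01 X151.7071 Y81.2325
G01 X154.5944 Y83.3303
G01 X155.6973 Y86.7245
M5
G0 X53.6971 Y98.9713
M3 S877
G01 X64.4788 Y68.0116 F984
G01 X77.0001 Y27.0623
G01 X53.6971 Y98.9713
M5
G0 X13.1172 Y119.8592
M3 S877
G01 X69.6115 Y119.8592 F984
G01 X69.6115 Y112.6001
G01 X13.1172 Y112.6001
G01 X13.1172 Y119.8592
M5
G0 X9.5226 Y43.1100
M3 S877
G01 X59.5271 Y26.2337 F984
G01 X83.8545 Y112.0703
G01 X41.1998 Y53.6807
G01 X79.5206 Y113.0037
G01 X84.1628 Y21.4651
M5
G0 X101.3767 Y77.4785
M3 S877
G01 X84.6232 Y83.6489 F984
G01 X68.2380 Y94.0514
G01 X52.8200 Y104.0331
G01 X38.9678 Y108.9411
G01 X27.2801 Y104.1224
M5
G0 X82.5796 Y39.6639
M3 S877
G01 X14.9638 Y82.2623 F984
G01 X162.8026 Y77.4900
M5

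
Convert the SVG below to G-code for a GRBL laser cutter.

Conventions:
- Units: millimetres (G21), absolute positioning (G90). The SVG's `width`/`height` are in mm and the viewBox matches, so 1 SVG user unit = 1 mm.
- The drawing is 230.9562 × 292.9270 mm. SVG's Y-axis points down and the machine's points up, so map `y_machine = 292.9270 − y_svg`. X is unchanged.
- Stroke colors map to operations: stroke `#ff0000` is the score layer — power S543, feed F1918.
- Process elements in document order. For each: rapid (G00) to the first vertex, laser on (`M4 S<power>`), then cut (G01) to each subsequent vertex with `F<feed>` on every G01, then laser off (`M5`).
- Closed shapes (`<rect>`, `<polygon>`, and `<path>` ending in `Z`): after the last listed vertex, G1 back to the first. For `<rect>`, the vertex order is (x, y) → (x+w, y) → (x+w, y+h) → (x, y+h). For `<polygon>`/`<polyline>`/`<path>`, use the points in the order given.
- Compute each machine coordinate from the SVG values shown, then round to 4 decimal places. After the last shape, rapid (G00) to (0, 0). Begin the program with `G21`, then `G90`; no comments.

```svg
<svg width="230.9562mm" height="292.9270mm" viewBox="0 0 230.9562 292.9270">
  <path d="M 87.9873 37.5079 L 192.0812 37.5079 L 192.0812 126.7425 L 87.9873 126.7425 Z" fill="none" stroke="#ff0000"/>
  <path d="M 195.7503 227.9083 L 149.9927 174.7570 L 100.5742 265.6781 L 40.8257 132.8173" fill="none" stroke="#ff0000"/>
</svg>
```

1 u = 1 mm; y_m = 292.9270 − y.

[1] `<path>` rectangle, #ff0000→score S543 F1918: (87.9873,255.4191) → (192.0812,255.4191) → (192.0812,166.1845) → (87.9873,166.1845) → (87.9873,255.4191) (closed)

[2] `<path>` open polyline, #ff0000→score S543 F1918: (195.7503,65.0187) → (149.9927,118.1700) → (100.5742,27.2489) → (40.8257,160.1097)

G21
G90
G00 X87.9873 Y255.4191
M4 S543
G01 X192.0812 Y255.4191 F1918
G01 X192.0812 Y166.1845 F1918
G01 X87.9873 Y166.1845 F1918
G01 X87.9873 Y255.4191 F1918
M5
G00 X195.7503 Y65.0187
M4 S543
G01 X149.9927 Y118.1700 F1918
G01 X100.5742 Y27.2489 F1918
G01 X40.8257 Y160.1097 F1918
M5
G00 X0.0000 Y0.0000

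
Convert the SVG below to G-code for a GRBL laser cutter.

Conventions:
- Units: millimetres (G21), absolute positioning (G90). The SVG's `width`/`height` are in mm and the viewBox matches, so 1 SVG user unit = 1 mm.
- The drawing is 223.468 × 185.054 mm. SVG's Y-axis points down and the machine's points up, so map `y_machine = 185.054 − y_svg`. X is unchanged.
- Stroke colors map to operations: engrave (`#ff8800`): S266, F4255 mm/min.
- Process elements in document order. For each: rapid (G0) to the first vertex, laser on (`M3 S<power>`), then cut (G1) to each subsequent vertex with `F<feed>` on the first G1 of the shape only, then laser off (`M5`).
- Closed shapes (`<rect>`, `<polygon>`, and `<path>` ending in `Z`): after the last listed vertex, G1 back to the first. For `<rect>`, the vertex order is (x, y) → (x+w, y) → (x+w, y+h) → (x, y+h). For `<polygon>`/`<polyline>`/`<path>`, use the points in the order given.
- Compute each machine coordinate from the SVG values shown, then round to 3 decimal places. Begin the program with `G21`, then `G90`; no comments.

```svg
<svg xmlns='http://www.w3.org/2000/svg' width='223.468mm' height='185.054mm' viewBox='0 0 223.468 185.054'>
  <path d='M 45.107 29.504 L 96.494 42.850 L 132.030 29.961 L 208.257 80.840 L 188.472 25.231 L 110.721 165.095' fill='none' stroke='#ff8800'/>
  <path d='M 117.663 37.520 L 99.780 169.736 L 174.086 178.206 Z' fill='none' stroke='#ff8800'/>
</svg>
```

G21
G90
G0 X45.107 Y155.550
M3 S266
G1 X96.494 Y142.204 F4255
G1 X132.030 Y155.093
G1 X208.257 Y104.214
G1 X188.472 Y159.823
G1 X110.721 Y19.959
M5
G0 X117.663 Y147.534
M3 S266
G1 X99.780 Y15.318 F4255
G1 X174.086 Y6.848
G1 X117.663 Y147.534
M5

1 u = 1 mm; y_m = 185.054 − y.

[1] `<path>` open polyline, #ff8800→engrave S266 F4255: (45.107,155.550) → (96.494,142.204) → (132.030,155.093) → (208.257,104.214) → (188.472,159.823) → (110.721,19.959)

[2] `<path>` closed polygon, #ff8800→engrave S266 F4255: (117.663,147.534) → (99.780,15.318) → (174.086,6.848) → (117.663,147.534) (closed)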